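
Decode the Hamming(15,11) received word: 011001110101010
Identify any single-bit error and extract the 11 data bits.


Syndrome = 0: no error detected

Data: 10110101010 (no errors)


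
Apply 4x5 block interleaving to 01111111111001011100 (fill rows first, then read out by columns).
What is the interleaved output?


Matrix:
  01111
  11111
  10010
  11100
Read columns: 01111101110111101100

01111101110111101100


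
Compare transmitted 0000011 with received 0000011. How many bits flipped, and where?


XOR: 0000000

0 errors (received matches sent)


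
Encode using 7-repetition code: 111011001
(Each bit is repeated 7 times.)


Each bit -> 7 copies

111111111111111111111000000011111111111111000000000000001111111


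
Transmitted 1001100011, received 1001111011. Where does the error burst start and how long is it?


XOR: 0000011000

Burst at position 5, length 2


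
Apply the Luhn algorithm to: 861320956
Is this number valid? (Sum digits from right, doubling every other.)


Luhn sum = 36
36 mod 10 = 6

Invalid (Luhn sum mod 10 = 6)


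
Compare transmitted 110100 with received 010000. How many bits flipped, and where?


XOR: 100100

2 error(s) at position(s): 0, 3


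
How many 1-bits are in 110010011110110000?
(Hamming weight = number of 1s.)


Counting 1s in 110010011110110000

9


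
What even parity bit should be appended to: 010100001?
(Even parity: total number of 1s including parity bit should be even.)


Number of 1s in data: 3
Parity bit: 1

1


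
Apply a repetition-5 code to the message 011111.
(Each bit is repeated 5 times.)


Each bit -> 5 copies

000001111111111111111111111111


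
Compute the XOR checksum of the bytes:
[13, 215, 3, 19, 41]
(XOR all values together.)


XOR chain: 13 ^ 215 ^ 3 ^ 19 ^ 41 = 227

227


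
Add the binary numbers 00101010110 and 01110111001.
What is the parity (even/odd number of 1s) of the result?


00101010110 = 342
01110111001 = 953
Sum = 1295 = 10100001111
1s count = 6

even parity (6 ones in 10100001111)


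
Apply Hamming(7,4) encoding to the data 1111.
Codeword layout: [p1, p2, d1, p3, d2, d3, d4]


Parity bits: p1=1, p2=1, p3=1

1111111


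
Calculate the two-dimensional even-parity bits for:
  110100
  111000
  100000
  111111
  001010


Row parities: 11100
Column parities: 011001

Row P: 11100, Col P: 011001, Corner: 1


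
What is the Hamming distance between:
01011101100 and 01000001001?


XOR: 00011100101
Count of 1s: 5

5


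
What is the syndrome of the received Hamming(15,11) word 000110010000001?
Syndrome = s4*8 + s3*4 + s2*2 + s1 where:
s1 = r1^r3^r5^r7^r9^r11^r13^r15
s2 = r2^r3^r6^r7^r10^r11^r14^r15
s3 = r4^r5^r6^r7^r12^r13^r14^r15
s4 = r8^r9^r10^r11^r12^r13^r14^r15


s1=0, s2=1, s3=1, s4=0

Syndrome = 6 (error at position 6)


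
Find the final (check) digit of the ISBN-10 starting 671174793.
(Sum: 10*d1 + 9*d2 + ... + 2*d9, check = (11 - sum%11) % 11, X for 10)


Weighted sum: 261
261 mod 11 = 8

Check digit: 3


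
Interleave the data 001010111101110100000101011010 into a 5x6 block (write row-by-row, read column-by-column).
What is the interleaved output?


Matrix:
  001010
  111101
  110100
  000101
  011010
Read columns: 011000110111001011101000101010

011000110111001011101000101010


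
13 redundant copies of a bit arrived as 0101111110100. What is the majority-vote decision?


Ones: 8 out of 13
Threshold: 7

1 (8/13 voted 1)


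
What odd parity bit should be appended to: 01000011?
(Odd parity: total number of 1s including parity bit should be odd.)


Number of 1s in data: 3
Parity bit: 0

0


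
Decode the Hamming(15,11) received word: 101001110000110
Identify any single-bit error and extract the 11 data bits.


Syndrome = 8: error at position 8

Data: 10110000110 (corrected bit 8)


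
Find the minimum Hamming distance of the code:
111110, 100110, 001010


Comparing all pairs, minimum distance: 2
Can detect 1 errors, correct 0 errors

2


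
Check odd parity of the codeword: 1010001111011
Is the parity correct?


Number of 1s: 8

No, parity error (8 ones)


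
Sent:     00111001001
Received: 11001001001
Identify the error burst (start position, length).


XOR: 11110000000

Burst at position 0, length 4


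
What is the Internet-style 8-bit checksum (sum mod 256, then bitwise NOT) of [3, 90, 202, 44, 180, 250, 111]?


Sum = 880 mod 256 = 112
Complement = 143

143


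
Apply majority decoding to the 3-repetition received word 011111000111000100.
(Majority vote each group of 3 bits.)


Groups: 011, 111, 000, 111, 000, 100
Majority votes: 110100

110100


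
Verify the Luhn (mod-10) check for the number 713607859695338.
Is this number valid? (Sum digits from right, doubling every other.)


Luhn sum = 68
68 mod 10 = 8

Invalid (Luhn sum mod 10 = 8)


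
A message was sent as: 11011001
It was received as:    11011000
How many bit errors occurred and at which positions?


XOR: 00000001

1 error(s) at position(s): 7


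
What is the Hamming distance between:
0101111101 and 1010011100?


XOR: 1111100001
Count of 1s: 6

6


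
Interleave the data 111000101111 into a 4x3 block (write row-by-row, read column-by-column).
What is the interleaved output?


Matrix:
  111
  000
  101
  111
Read columns: 101110011011

101110011011


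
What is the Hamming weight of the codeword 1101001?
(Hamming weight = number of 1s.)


Counting 1s in 1101001

4


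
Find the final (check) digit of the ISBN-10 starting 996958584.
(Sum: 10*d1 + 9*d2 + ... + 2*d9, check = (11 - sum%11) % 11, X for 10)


Weighted sum: 404
404 mod 11 = 8

Check digit: 3


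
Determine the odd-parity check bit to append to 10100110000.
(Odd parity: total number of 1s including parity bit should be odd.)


Number of 1s in data: 4
Parity bit: 1

1


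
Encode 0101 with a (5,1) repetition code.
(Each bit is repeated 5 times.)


Each bit -> 5 copies

00000111110000011111


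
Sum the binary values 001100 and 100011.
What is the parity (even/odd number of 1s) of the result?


001100 = 12
100011 = 35
Sum = 47 = 101111
1s count = 5

odd parity (5 ones in 101111)


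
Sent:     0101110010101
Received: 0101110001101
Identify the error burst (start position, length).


XOR: 0000000011000

Burst at position 8, length 2


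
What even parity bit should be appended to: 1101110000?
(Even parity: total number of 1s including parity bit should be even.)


Number of 1s in data: 5
Parity bit: 1

1


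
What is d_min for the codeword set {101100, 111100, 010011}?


Comparing all pairs, minimum distance: 1
Can detect 0 errors, correct 0 errors

1


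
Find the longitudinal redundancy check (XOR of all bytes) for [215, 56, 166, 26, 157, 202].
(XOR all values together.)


XOR chain: 215 ^ 56 ^ 166 ^ 26 ^ 157 ^ 202 = 4

4


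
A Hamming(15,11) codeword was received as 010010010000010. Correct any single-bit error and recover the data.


Syndrome = 1: error at position 1

Data: 01000000010 (corrected bit 1)


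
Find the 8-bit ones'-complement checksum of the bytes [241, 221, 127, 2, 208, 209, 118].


Sum = 1126 mod 256 = 102
Complement = 153

153


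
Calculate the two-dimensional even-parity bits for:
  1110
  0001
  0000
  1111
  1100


Row parities: 11000
Column parities: 1100

Row P: 11000, Col P: 1100, Corner: 0


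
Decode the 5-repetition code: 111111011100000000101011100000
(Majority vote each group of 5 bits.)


Groups: 11111, 10111, 00000, 00010, 10111, 00000
Majority votes: 110010

110010


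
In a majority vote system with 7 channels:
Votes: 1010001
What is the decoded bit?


Ones: 3 out of 7
Threshold: 4

0 (3/7 voted 1)


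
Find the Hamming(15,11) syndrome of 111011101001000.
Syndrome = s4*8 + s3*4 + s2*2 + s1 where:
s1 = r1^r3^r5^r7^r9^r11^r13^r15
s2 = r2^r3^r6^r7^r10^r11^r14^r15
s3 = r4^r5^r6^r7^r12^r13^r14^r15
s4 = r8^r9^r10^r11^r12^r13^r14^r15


s1=1, s2=0, s3=0, s4=0

Syndrome = 1 (error at position 1)


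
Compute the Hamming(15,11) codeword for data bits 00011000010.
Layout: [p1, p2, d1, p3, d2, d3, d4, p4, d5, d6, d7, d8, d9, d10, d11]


Parity bits: p1=0, p2=0, p3=0, p4=0

000000101000010


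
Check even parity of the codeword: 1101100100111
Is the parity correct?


Number of 1s: 8

Yes, parity is correct (8 ones)


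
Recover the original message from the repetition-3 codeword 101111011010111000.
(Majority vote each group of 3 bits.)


Groups: 101, 111, 011, 010, 111, 000
Majority votes: 111010

111010


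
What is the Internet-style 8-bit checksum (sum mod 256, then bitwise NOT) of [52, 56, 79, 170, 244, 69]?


Sum = 670 mod 256 = 158
Complement = 97

97


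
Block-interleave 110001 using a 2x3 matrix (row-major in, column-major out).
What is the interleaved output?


Matrix:
  110
  001
Read columns: 101001

101001


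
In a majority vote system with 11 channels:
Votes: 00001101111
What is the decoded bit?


Ones: 6 out of 11
Threshold: 6

1 (6/11 voted 1)


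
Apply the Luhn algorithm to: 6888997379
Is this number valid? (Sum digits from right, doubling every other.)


Luhn sum = 66
66 mod 10 = 6

Invalid (Luhn sum mod 10 = 6)


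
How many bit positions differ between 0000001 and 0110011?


XOR: 0110010
Count of 1s: 3

3


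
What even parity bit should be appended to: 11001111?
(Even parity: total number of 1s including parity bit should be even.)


Number of 1s in data: 6
Parity bit: 0

0


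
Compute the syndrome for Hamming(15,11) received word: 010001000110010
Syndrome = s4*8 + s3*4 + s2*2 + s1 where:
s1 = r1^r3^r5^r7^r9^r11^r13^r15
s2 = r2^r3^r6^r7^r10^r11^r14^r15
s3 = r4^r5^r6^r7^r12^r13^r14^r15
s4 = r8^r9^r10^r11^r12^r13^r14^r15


s1=1, s2=1, s3=0, s4=1

Syndrome = 11 (error at position 11)


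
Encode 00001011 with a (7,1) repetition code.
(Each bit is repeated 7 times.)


Each bit -> 7 copies

00000000000000000000000000001111111000000011111111111111


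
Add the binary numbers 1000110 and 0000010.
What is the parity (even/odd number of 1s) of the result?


1000110 = 70
0000010 = 2
Sum = 72 = 1001000
1s count = 2

even parity (2 ones in 1001000)


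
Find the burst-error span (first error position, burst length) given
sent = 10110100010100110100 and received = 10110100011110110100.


XOR: 00000000001010000000

Burst at position 10, length 3


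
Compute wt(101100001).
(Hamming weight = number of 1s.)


Counting 1s in 101100001

4


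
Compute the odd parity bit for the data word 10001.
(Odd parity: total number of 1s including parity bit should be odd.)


Number of 1s in data: 2
Parity bit: 1

1


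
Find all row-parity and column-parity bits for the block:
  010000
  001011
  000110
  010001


Row parities: 1100
Column parities: 001100

Row P: 1100, Col P: 001100, Corner: 0


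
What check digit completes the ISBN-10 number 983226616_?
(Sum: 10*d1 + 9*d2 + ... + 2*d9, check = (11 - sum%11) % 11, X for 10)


Weighted sum: 281
281 mod 11 = 6

Check digit: 5


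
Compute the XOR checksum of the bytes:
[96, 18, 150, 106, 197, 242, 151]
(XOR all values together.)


XOR chain: 96 ^ 18 ^ 150 ^ 106 ^ 197 ^ 242 ^ 151 = 46

46


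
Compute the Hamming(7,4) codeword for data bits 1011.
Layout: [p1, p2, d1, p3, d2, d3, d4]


Parity bits: p1=0, p2=1, p3=0

0110011


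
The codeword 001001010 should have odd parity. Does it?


Number of 1s: 3

Yes, parity is correct (3 ones)


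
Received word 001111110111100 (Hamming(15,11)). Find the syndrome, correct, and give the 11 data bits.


Syndrome = 11: error at position 11

Data: 11110101100 (corrected bit 11)


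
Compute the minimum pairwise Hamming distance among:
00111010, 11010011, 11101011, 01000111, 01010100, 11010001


Comparing all pairs, minimum distance: 1
Can detect 0 errors, correct 0 errors

1


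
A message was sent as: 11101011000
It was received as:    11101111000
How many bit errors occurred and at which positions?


XOR: 00000100000

1 error(s) at position(s): 5


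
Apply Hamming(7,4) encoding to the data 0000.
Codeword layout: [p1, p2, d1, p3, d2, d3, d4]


Parity bits: p1=0, p2=0, p3=0

0000000


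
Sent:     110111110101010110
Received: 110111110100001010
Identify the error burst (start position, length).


XOR: 000000000001011100

Burst at position 11, length 5


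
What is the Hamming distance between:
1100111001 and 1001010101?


XOR: 0101101100
Count of 1s: 5

5


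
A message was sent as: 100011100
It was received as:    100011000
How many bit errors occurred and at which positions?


XOR: 000000100

1 error(s) at position(s): 6


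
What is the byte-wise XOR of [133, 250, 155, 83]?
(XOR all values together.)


XOR chain: 133 ^ 250 ^ 155 ^ 83 = 183

183


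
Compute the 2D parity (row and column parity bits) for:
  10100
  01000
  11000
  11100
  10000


Row parities: 01011
Column parities: 01000

Row P: 01011, Col P: 01000, Corner: 1


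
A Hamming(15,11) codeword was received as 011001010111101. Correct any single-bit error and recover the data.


Syndrome = 0: no error detected

Data: 10100111101 (no errors)


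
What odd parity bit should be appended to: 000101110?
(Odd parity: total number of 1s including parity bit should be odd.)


Number of 1s in data: 4
Parity bit: 1

1


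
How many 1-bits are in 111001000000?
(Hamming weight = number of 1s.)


Counting 1s in 111001000000

4


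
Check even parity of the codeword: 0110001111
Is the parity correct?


Number of 1s: 6

Yes, parity is correct (6 ones)


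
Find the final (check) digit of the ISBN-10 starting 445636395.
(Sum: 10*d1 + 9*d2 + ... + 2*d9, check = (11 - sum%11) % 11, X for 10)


Weighted sum: 255
255 mod 11 = 2

Check digit: 9


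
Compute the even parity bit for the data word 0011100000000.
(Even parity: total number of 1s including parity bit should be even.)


Number of 1s in data: 3
Parity bit: 1

1


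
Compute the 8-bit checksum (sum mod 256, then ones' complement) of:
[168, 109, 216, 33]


Sum = 526 mod 256 = 14
Complement = 241

241


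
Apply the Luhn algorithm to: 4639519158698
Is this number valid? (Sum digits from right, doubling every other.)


Luhn sum = 72
72 mod 10 = 2

Invalid (Luhn sum mod 10 = 2)


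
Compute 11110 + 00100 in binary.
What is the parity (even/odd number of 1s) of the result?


11110 = 30
00100 = 4
Sum = 34 = 100010
1s count = 2

even parity (2 ones in 100010)


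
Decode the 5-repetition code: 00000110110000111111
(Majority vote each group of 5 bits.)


Groups: 00000, 11011, 00001, 11111
Majority votes: 0101

0101


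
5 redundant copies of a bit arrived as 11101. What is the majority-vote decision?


Ones: 4 out of 5
Threshold: 3

1 (4/5 voted 1)


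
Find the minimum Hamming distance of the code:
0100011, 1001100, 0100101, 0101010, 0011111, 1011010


Comparing all pairs, minimum distance: 2
Can detect 1 errors, correct 0 errors

2


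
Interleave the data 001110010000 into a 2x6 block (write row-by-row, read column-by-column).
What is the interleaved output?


Matrix:
  001110
  010000
Read columns: 000110101000

000110101000


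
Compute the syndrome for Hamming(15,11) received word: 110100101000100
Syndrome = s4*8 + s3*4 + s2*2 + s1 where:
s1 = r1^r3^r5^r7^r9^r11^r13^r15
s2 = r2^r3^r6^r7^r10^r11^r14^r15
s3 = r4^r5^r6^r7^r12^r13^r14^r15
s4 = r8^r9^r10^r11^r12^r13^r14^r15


s1=0, s2=0, s3=1, s4=0

Syndrome = 4 (error at position 4)


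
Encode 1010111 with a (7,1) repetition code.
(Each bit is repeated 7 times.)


Each bit -> 7 copies

1111111000000011111110000000111111111111111111111


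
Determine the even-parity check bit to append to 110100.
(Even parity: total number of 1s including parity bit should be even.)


Number of 1s in data: 3
Parity bit: 1

1


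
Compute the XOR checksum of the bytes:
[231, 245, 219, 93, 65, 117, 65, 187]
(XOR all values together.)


XOR chain: 231 ^ 245 ^ 219 ^ 93 ^ 65 ^ 117 ^ 65 ^ 187 = 90

90


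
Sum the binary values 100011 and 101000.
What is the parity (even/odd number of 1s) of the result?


100011 = 35
101000 = 40
Sum = 75 = 1001011
1s count = 4

even parity (4 ones in 1001011)


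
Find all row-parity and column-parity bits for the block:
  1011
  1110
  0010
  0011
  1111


Row parities: 11100
Column parities: 1011

Row P: 11100, Col P: 1011, Corner: 1


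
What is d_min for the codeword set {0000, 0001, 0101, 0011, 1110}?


Comparing all pairs, minimum distance: 1
Can detect 0 errors, correct 0 errors

1


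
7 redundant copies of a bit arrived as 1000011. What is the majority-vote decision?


Ones: 3 out of 7
Threshold: 4

0 (3/7 voted 1)


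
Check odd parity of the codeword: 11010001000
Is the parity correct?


Number of 1s: 4

No, parity error (4 ones)


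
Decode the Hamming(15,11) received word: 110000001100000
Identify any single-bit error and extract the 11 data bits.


Syndrome = 0: no error detected

Data: 00001100000 (no errors)


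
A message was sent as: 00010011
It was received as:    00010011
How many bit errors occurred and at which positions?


XOR: 00000000

0 errors (received matches sent)


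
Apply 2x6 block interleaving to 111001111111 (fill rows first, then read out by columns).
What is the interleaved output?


Matrix:
  111001
  111111
Read columns: 111111010111

111111010111


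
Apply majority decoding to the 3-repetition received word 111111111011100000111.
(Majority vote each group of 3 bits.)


Groups: 111, 111, 111, 011, 100, 000, 111
Majority votes: 1111001

1111001


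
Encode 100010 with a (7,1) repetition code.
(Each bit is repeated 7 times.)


Each bit -> 7 copies

111111100000000000000000000011111110000000


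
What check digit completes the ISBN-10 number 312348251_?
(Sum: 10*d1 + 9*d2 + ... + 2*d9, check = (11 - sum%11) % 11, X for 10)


Weighted sum: 165
165 mod 11 = 0

Check digit: 0


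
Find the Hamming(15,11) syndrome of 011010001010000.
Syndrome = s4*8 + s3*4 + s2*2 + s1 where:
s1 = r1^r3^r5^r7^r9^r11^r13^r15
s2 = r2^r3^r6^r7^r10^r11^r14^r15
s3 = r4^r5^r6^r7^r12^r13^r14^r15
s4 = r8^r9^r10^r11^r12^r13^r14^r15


s1=0, s2=1, s3=1, s4=0

Syndrome = 6 (error at position 6)


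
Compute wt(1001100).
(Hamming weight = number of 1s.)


Counting 1s in 1001100

3


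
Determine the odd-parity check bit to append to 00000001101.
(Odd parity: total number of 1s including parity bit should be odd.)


Number of 1s in data: 3
Parity bit: 0

0


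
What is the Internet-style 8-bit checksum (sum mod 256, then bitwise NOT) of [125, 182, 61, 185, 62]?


Sum = 615 mod 256 = 103
Complement = 152

152


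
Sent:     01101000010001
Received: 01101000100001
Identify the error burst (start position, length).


XOR: 00000000110000

Burst at position 8, length 2


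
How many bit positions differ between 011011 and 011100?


XOR: 000111
Count of 1s: 3

3


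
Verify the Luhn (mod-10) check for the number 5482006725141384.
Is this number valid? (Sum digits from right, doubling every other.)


Luhn sum = 55
55 mod 10 = 5

Invalid (Luhn sum mod 10 = 5)


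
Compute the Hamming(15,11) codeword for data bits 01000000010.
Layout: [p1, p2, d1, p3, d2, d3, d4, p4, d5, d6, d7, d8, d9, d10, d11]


Parity bits: p1=1, p2=1, p3=0, p4=1

110010010000010


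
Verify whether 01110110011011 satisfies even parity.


Number of 1s: 9

No, parity error (9 ones)


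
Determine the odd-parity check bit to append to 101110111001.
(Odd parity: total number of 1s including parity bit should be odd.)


Number of 1s in data: 8
Parity bit: 1

1


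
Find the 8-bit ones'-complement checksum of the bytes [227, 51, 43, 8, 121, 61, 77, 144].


Sum = 732 mod 256 = 220
Complement = 35

35


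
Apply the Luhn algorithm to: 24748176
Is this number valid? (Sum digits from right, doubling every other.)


Luhn sum = 36
36 mod 10 = 6

Invalid (Luhn sum mod 10 = 6)


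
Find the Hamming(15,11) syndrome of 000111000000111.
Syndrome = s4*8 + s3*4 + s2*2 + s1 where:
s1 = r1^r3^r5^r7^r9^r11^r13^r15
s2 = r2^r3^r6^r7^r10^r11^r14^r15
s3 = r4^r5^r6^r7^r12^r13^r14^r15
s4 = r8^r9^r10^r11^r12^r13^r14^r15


s1=1, s2=1, s3=0, s4=1

Syndrome = 11 (error at position 11)


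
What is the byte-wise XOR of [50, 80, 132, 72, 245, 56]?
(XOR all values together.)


XOR chain: 50 ^ 80 ^ 132 ^ 72 ^ 245 ^ 56 = 99

99


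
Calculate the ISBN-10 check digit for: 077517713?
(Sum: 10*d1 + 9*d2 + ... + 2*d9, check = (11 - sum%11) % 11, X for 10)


Weighted sum: 232
232 mod 11 = 1

Check digit: X


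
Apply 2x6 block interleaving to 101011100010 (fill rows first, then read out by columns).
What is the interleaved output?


Matrix:
  101011
  100010
Read columns: 110010001110

110010001110


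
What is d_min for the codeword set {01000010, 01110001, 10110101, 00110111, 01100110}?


Comparing all pairs, minimum distance: 2
Can detect 1 errors, correct 0 errors

2


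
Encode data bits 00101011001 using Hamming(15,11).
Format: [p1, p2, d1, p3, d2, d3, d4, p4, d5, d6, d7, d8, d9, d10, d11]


Parity bits: p1=1, p2=1, p3=1, p4=0

110101001011001


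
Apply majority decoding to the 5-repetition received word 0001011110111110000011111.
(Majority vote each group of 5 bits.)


Groups: 00010, 11110, 11111, 00000, 11111
Majority votes: 01101

01101


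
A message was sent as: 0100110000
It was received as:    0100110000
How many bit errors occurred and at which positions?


XOR: 0000000000

0 errors (received matches sent)


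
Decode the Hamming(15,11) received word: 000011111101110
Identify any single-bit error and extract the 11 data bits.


Syndrome = 0: no error detected

Data: 01111101110 (no errors)


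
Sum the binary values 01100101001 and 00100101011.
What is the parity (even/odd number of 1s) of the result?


01100101001 = 809
00100101011 = 299
Sum = 1108 = 10001010100
1s count = 4

even parity (4 ones in 10001010100)


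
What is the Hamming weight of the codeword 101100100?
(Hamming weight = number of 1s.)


Counting 1s in 101100100

4


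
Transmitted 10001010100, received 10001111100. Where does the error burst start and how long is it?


XOR: 00000101000

Burst at position 5, length 3


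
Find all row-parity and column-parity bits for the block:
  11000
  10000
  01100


Row parities: 010
Column parities: 00100

Row P: 010, Col P: 00100, Corner: 1


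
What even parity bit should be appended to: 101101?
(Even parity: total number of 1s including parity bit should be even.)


Number of 1s in data: 4
Parity bit: 0

0


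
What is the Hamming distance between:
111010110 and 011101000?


XOR: 100111110
Count of 1s: 6

6


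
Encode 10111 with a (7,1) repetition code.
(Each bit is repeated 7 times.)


Each bit -> 7 copies

11111110000000111111111111111111111


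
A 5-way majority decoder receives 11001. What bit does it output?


Ones: 3 out of 5
Threshold: 3

1 (3/5 voted 1)


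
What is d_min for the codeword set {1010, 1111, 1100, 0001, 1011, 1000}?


Comparing all pairs, minimum distance: 1
Can detect 0 errors, correct 0 errors

1


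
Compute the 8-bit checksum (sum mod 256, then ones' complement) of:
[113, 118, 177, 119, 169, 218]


Sum = 914 mod 256 = 146
Complement = 109

109


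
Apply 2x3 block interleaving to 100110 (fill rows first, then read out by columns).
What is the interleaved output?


Matrix:
  100
  110
Read columns: 110100

110100


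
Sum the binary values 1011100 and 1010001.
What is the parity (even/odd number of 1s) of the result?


1011100 = 92
1010001 = 81
Sum = 173 = 10101101
1s count = 5

odd parity (5 ones in 10101101)


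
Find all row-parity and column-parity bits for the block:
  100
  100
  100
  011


Row parities: 1110
Column parities: 111

Row P: 1110, Col P: 111, Corner: 1


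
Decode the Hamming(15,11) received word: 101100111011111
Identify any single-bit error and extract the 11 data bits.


Syndrome = 11: error at position 11

Data: 10011001111 (corrected bit 11)


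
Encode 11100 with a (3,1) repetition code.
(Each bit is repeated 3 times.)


Each bit -> 3 copies

111111111000000


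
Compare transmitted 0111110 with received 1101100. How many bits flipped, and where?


XOR: 1010010

3 error(s) at position(s): 0, 2, 5


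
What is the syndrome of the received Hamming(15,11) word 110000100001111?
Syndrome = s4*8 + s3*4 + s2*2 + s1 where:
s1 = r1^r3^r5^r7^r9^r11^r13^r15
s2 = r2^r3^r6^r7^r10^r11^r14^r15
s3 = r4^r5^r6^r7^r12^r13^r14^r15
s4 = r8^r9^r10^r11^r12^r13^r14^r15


s1=0, s2=0, s3=1, s4=0

Syndrome = 4 (error at position 4)


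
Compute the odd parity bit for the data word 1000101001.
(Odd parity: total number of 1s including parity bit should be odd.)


Number of 1s in data: 4
Parity bit: 1

1


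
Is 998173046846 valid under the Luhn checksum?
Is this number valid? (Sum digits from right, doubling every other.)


Luhn sum = 63
63 mod 10 = 3

Invalid (Luhn sum mod 10 = 3)


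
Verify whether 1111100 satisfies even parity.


Number of 1s: 5

No, parity error (5 ones)


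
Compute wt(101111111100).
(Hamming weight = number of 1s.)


Counting 1s in 101111111100

9


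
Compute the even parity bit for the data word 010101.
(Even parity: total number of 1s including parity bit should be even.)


Number of 1s in data: 3
Parity bit: 1

1


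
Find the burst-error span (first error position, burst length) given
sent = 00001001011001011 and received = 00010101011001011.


XOR: 00011100000000000

Burst at position 3, length 3


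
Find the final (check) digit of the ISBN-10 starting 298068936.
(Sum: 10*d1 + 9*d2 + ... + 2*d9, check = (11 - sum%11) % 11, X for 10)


Weighted sum: 298
298 mod 11 = 1

Check digit: X


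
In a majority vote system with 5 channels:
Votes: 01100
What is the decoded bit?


Ones: 2 out of 5
Threshold: 3

0 (2/5 voted 1)


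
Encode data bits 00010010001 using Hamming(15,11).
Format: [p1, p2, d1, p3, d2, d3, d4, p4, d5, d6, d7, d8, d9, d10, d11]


Parity bits: p1=1, p2=1, p3=0, p4=0

110000100010001


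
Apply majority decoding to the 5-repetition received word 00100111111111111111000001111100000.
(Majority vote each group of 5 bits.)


Groups: 00100, 11111, 11111, 11111, 00000, 11111, 00000
Majority votes: 0111010

0111010


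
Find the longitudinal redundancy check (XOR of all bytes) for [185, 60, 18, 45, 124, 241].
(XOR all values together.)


XOR chain: 185 ^ 60 ^ 18 ^ 45 ^ 124 ^ 241 = 55

55


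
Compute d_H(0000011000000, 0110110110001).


XOR: 0110101110001
Count of 1s: 7

7


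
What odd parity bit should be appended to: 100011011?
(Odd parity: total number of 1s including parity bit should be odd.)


Number of 1s in data: 5
Parity bit: 0

0


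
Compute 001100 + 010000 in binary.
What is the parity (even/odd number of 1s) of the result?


001100 = 12
010000 = 16
Sum = 28 = 11100
1s count = 3

odd parity (3 ones in 11100)


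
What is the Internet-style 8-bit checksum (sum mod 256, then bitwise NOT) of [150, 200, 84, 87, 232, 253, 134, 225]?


Sum = 1365 mod 256 = 85
Complement = 170

170


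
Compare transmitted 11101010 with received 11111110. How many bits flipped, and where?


XOR: 00010100

2 error(s) at position(s): 3, 5


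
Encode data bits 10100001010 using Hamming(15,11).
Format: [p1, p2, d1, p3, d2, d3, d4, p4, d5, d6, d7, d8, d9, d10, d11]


Parity bits: p1=1, p2=1, p3=1, p4=0

111101000001010


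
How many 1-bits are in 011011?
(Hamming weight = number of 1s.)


Counting 1s in 011011

4


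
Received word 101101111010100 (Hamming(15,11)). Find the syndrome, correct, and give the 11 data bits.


Syndrome = 0: no error detected

Data: 10111010100 (no errors)


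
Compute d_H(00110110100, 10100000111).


XOR: 10010110011
Count of 1s: 6

6


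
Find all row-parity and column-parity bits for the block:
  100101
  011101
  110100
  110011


Row parities: 1010
Column parities: 111111

Row P: 1010, Col P: 111111, Corner: 0


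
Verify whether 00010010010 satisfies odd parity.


Number of 1s: 3

Yes, parity is correct (3 ones)


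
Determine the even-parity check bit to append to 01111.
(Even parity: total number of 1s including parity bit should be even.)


Number of 1s in data: 4
Parity bit: 0

0


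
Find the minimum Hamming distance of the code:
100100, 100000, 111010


Comparing all pairs, minimum distance: 1
Can detect 0 errors, correct 0 errors

1


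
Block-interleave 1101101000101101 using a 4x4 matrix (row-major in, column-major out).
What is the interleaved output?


Matrix:
  1101
  1010
  0010
  1101
Read columns: 1101100101101001

1101100101101001


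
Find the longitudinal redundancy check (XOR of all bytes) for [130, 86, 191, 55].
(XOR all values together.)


XOR chain: 130 ^ 86 ^ 191 ^ 55 = 92

92


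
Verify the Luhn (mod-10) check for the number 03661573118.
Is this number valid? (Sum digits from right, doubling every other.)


Luhn sum = 41
41 mod 10 = 1

Invalid (Luhn sum mod 10 = 1)


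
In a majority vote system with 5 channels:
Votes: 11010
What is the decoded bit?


Ones: 3 out of 5
Threshold: 3

1 (3/5 voted 1)


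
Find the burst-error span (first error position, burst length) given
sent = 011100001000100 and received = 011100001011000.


XOR: 000000000011100

Burst at position 10, length 3


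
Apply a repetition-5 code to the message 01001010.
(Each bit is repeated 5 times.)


Each bit -> 5 copies

0000011111000000000011111000001111100000


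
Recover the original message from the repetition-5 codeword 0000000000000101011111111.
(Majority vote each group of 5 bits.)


Groups: 00000, 00000, 00010, 10111, 11111
Majority votes: 00011

00011


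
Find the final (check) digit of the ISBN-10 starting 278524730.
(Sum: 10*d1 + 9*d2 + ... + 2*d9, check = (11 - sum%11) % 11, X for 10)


Weighted sum: 251
251 mod 11 = 9

Check digit: 2


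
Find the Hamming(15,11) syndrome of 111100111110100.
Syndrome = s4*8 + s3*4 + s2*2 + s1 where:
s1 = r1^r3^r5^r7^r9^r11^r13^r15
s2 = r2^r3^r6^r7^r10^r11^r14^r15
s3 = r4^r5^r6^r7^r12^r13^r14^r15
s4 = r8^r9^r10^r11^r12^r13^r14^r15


s1=0, s2=1, s3=1, s4=1

Syndrome = 14 (error at position 14)


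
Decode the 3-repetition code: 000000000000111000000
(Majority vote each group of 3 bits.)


Groups: 000, 000, 000, 000, 111, 000, 000
Majority votes: 0000100

0000100


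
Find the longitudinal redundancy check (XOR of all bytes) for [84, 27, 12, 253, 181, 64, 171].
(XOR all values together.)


XOR chain: 84 ^ 27 ^ 12 ^ 253 ^ 181 ^ 64 ^ 171 = 224

224


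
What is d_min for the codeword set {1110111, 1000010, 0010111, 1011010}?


Comparing all pairs, minimum distance: 2
Can detect 1 errors, correct 0 errors

2


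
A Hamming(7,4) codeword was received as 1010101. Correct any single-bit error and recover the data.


Syndrome = 0: no error detected

Data: 1101 (no errors)


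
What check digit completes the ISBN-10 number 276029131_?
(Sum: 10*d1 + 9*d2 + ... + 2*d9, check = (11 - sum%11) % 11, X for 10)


Weighted sum: 203
203 mod 11 = 5

Check digit: 6


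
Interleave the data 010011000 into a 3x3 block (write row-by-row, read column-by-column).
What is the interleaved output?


Matrix:
  010
  011
  000
Read columns: 000110010

000110010


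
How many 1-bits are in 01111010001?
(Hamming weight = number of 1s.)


Counting 1s in 01111010001

6


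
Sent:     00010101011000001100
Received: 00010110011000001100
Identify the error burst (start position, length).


XOR: 00000011000000000000

Burst at position 6, length 2


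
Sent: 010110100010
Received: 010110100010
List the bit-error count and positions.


XOR: 000000000000

0 errors (received matches sent)


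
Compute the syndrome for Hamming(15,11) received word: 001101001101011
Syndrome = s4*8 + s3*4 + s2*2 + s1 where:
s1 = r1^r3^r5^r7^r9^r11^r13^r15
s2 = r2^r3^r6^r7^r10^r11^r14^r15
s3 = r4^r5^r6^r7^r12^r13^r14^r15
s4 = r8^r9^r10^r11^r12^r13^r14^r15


s1=1, s2=1, s3=1, s4=1

Syndrome = 15 (error at position 15)


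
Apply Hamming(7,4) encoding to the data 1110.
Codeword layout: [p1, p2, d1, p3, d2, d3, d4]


Parity bits: p1=0, p2=0, p3=0

0010110


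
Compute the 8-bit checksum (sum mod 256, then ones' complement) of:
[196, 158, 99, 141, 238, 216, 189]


Sum = 1237 mod 256 = 213
Complement = 42

42


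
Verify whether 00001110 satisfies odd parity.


Number of 1s: 3

Yes, parity is correct (3 ones)


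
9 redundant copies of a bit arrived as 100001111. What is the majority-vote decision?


Ones: 5 out of 9
Threshold: 5

1 (5/9 voted 1)


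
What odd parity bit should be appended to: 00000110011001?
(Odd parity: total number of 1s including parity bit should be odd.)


Number of 1s in data: 5
Parity bit: 0

0


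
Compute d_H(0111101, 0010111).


XOR: 0101010
Count of 1s: 3

3


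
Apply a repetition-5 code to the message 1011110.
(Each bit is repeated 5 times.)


Each bit -> 5 copies

11111000001111111111111111111100000


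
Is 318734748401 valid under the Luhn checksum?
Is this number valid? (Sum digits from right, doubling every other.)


Luhn sum = 52
52 mod 10 = 2

Invalid (Luhn sum mod 10 = 2)


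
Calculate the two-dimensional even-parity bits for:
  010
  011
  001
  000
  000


Row parities: 10100
Column parities: 000

Row P: 10100, Col P: 000, Corner: 0


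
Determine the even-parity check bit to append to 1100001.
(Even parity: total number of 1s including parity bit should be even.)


Number of 1s in data: 3
Parity bit: 1

1


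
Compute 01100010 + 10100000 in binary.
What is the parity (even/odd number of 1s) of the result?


01100010 = 98
10100000 = 160
Sum = 258 = 100000010
1s count = 2

even parity (2 ones in 100000010)


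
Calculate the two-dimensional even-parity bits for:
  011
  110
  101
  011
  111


Row parities: 00001
Column parities: 100

Row P: 00001, Col P: 100, Corner: 1


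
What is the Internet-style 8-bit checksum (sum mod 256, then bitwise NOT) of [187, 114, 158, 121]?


Sum = 580 mod 256 = 68
Complement = 187

187


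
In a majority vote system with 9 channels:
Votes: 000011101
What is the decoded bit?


Ones: 4 out of 9
Threshold: 5

0 (4/9 voted 1)


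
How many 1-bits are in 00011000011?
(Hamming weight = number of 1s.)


Counting 1s in 00011000011

4


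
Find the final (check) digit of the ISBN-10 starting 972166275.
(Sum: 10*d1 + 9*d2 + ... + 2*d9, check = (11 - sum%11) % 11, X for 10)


Weighted sum: 281
281 mod 11 = 6

Check digit: 5


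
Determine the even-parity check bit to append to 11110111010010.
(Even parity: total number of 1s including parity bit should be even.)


Number of 1s in data: 9
Parity bit: 1

1


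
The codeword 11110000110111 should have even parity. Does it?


Number of 1s: 9

No, parity error (9 ones)


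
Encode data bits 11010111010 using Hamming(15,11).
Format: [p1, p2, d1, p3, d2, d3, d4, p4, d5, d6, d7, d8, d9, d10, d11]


Parity bits: p1=0, p2=1, p3=0, p4=0

011010100111010


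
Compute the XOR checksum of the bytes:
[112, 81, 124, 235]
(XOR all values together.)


XOR chain: 112 ^ 81 ^ 124 ^ 235 = 182

182


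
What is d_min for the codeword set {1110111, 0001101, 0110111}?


Comparing all pairs, minimum distance: 1
Can detect 0 errors, correct 0 errors

1


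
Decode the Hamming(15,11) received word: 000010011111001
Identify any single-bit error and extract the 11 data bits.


Syndrome = 6: error at position 6

Data: 01101111001 (corrected bit 6)


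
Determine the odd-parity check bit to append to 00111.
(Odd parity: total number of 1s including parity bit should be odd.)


Number of 1s in data: 3
Parity bit: 0

0


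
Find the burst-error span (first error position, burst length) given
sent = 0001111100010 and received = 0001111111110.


XOR: 0000000011100

Burst at position 8, length 3


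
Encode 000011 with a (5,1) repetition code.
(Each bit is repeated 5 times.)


Each bit -> 5 copies

000000000000000000001111111111


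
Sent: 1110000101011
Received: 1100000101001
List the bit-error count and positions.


XOR: 0010000000010

2 error(s) at position(s): 2, 11


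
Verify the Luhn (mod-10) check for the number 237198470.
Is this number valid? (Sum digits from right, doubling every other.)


Luhn sum = 42
42 mod 10 = 2

Invalid (Luhn sum mod 10 = 2)


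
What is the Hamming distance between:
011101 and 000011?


XOR: 011110
Count of 1s: 4

4


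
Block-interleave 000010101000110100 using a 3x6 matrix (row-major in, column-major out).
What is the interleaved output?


Matrix:
  000010
  101000
  110100
Read columns: 011001010001100000

011001010001100000


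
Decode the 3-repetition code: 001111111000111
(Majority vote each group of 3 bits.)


Groups: 001, 111, 111, 000, 111
Majority votes: 01101

01101


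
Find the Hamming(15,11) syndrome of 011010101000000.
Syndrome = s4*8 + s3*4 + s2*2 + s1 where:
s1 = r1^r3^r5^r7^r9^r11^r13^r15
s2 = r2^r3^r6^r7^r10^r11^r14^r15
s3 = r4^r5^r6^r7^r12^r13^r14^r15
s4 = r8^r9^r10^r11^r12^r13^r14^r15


s1=0, s2=1, s3=0, s4=1

Syndrome = 10 (error at position 10)


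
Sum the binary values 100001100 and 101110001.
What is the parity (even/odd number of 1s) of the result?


100001100 = 268
101110001 = 369
Sum = 637 = 1001111101
1s count = 7

odd parity (7 ones in 1001111101)


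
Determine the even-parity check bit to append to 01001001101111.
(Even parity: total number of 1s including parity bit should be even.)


Number of 1s in data: 8
Parity bit: 0

0


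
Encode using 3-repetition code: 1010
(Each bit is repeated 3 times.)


Each bit -> 3 copies

111000111000


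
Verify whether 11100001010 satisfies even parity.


Number of 1s: 5

No, parity error (5 ones)


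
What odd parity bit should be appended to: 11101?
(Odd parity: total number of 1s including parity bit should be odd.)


Number of 1s in data: 4
Parity bit: 1

1


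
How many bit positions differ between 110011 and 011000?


XOR: 101011
Count of 1s: 4

4


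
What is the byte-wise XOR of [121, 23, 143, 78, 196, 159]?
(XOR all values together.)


XOR chain: 121 ^ 23 ^ 143 ^ 78 ^ 196 ^ 159 = 244

244


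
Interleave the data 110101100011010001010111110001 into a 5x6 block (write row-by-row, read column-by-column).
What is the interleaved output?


Matrix:
  110101
  100011
  010001
  010111
  110001
Read columns: 110011011100000100100101011111

110011011100000100100101011111


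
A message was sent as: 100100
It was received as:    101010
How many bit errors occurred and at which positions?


XOR: 001110

3 error(s) at position(s): 2, 3, 4


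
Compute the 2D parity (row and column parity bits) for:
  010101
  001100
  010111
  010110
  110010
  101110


Row parities: 100110
Column parities: 000100

Row P: 100110, Col P: 000100, Corner: 1


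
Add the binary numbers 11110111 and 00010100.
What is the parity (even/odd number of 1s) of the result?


11110111 = 247
00010100 = 20
Sum = 267 = 100001011
1s count = 4

even parity (4 ones in 100001011)


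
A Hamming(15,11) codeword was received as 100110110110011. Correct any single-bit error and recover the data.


Syndrome = 15: error at position 15

Data: 01010110010 (corrected bit 15)
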